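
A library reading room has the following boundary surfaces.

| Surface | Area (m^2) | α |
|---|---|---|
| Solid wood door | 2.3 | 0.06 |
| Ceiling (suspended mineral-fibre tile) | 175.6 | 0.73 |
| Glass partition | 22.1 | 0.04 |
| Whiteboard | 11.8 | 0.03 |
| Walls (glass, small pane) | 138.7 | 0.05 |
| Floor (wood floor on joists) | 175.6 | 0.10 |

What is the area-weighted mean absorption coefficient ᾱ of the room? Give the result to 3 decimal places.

Total surface area S = 526.1 m^2.
Weighted sum Σ Sα = 154.059.
ᾱ = A/S = 0.293.

0.293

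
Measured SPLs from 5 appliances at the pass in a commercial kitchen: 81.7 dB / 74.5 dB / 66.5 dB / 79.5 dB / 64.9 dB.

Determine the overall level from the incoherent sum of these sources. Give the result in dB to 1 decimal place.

Converting to relative power and adding: 10^(81.7/10) + 10^(74.5/10) + 10^(66.5/10) + 10^(79.5/10) + 10^(64.9/10) = 2.728e+08.
Combined level = 10 log₁₀(2.728e+08) = 84.4 dB.

84.4 dB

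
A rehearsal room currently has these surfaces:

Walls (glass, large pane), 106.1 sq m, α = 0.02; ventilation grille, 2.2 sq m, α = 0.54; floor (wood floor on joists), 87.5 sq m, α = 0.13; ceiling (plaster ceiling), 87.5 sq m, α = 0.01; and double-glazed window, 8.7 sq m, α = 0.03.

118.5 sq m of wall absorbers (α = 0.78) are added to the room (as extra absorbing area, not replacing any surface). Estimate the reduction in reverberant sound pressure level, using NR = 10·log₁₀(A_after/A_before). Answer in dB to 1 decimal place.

8.4 dB

Total absorption A_before = 106.1*0.02 + 2.2*0.54 + 87.5*0.13 + 87.5*0.01 + 8.7*0.03
  = 2.122 + 1.188 + 11.375 + 0.875 + 0.261 = 15.821 sq m sabins.
Added absorption = 118.5 × 0.78 = 92.430 sabins.
A_after = 15.821 + 92.430 = 108.251 sabins.
Reduction = 10 log₁₀(A_after/A_before) = 10 log₁₀(6.8422) = 8.4 dB.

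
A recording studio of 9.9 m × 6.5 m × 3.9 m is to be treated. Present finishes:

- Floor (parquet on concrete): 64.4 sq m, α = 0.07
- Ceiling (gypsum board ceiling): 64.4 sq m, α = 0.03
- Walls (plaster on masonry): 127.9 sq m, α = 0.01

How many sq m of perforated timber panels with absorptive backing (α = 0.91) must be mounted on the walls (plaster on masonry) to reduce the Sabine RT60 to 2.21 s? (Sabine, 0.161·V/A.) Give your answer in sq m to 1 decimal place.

11.7

Equivalent absorption area: A₁ = 64.4×0.07 + 64.4×0.03 + 127.9×0.01 = 7.719 sq m.
V = 250.965 m³. Target absorption A₂ = 0.161 × 250.965 / 2.21 = 18.283 sabins.
Absorption to add: 18.283 − 7.719 = 10.564 sabins.
Each sq m of panel replacing the walls (plaster on masonry) adds (0.91 − 0.01) = 0.90 sabins.
Area = ΔA/Δα = 10.564/0.90 = 11.7 sq m.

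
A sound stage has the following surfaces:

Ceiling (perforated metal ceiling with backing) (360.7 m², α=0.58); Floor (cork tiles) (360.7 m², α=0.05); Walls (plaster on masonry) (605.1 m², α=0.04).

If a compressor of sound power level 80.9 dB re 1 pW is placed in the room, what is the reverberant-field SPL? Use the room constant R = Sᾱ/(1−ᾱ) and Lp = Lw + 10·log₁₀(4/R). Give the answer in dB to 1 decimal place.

62.0 dB

Σ(Sᵢαᵢ) = 360.7×0.58 + 360.7×0.05 + 605.1×0.04 = 251.445; total area S = 1326.5 m².
ᾱ = 0.1896, so room constant R = A/(1−ᾱ) = 310.273 m².
Lp = Lw + 10 log₁₀(4/R) = 80.9 -18.90 = 62.0 dB.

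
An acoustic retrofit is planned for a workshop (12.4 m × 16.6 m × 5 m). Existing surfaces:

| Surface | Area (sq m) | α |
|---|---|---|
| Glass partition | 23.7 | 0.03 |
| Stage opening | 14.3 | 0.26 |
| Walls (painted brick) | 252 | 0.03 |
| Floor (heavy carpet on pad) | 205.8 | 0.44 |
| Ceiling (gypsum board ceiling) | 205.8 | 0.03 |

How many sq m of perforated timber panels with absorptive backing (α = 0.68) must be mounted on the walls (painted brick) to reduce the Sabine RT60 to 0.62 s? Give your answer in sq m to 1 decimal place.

Total absorption A₁ = 23.7×0.03 + 14.3×0.26 + 252×0.03 + 205.8×0.44 + 205.8×0.03
  = 0.711 + 3.718 + 7.560 + 90.552 + 6.174 = 108.715 sq m sabins.
Required A₂ = 0.161·1029.2/0.62 = 267.260 sabins.
Absorption to add: 267.260 − 108.715 = 158.545 sabins.
Net gain per sq m: Δα = 0.68 − 0.03 = 0.65.
Panel area = 158.545 / 0.65 = 243.9 sq m.

243.9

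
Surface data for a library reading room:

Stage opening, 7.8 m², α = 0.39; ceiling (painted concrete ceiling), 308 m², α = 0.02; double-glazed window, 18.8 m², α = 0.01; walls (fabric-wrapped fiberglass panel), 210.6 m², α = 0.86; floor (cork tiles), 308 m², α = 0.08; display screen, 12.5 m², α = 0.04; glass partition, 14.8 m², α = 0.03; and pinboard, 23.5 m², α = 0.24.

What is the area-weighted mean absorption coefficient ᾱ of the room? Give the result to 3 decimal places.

0.245

S = Σ Sᵢ = 7.8 + 308 + 18.8 + 210.6 + 308 + 12.5 + 14.8 + 23.5 = 904.0 m².
A = 7.8×0.39 + 308×0.02 + 18.8×0.01 + 210.6×0.86 + 308×0.08 + 12.5×0.04 + 14.8×0.03 + 23.5×0.24 = 221.730 sabins.
ᾱ = A/S = 0.245.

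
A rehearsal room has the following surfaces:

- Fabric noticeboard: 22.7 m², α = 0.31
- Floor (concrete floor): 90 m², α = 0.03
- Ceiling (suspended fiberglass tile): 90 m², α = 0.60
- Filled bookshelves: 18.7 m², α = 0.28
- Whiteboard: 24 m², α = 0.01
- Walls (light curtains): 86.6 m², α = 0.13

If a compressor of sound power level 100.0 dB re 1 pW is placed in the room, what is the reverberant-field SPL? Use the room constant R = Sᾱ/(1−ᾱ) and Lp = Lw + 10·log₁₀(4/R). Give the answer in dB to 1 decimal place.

85.8 dB

A = 80.471 sabins; S = 332.0 m².
ᾱ = 0.2424, so room constant R = A/(1−ᾱ) = 106.218 m².
Lp = 100.0 + 10·log₁₀(4/106.218) = 100.0 + (-14.24) = 85.8 dB.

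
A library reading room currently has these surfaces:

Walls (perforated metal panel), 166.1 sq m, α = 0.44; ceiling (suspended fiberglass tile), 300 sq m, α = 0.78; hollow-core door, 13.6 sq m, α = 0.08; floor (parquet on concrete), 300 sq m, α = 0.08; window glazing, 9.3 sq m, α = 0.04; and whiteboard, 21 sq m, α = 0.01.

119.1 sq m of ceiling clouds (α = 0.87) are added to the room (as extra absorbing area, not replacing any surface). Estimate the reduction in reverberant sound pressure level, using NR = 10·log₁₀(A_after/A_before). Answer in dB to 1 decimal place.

A_before = Σ Sᵢαᵢ = 166.1×0.44 + 300×0.78 + 13.6×0.08 + 300×0.08 + 9.3×0.04 + 21×0.01 = 332.754 sabins.
Treatment contributes 119.1·0.87 = 103.617 sabins.
A_after = 332.754 + 103.617 = 436.371 sabins.
Reduction = 10 log₁₀(A_after/A_before) = 10 log₁₀(1.3114) = 1.2 dB.

1.2 dB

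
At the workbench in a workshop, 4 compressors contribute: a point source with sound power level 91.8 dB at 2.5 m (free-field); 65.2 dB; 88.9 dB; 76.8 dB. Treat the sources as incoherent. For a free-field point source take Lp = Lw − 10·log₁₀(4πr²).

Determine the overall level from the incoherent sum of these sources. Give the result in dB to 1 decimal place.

Source at 2.5 m: Lp = 91.8 − 10·log₁₀(4π·2.5²) = 91.8 − 10·log₁₀(78.540) = 72.8 dB.
Converting to relative power and adding: 10^(72.8/10) + 10^(65.2/10) + 10^(88.9/10) + 10^(76.8/10) = 8.465e+08.
Combined level = 10 log₁₀(8.465e+08) = 89.3 dB.

89.3 dB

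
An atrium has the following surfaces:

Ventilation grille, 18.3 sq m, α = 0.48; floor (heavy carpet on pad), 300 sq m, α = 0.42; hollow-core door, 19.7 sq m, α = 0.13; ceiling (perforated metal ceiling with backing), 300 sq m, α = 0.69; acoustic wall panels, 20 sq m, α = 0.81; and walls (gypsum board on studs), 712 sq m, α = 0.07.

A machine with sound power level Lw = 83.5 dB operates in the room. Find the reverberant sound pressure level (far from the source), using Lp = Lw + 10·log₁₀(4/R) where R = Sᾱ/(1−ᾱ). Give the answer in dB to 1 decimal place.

61.8 dB

Σ(Sᵢαᵢ) = 18.3×0.48 + 300×0.42 + 19.7×0.13 + 300×0.69 + 20×0.81 + 712×0.07 = 410.385; total area S = 1370.0 sq m.
ᾱ = 410.385/1370.0 = 0.2996; R = Sᾱ/(1−ᾱ) = 410.385/(1−0.2996) = 585.929 sq m.
Lp = Lw + 10 log₁₀(4/R) = 83.5 -21.66 = 61.8 dB.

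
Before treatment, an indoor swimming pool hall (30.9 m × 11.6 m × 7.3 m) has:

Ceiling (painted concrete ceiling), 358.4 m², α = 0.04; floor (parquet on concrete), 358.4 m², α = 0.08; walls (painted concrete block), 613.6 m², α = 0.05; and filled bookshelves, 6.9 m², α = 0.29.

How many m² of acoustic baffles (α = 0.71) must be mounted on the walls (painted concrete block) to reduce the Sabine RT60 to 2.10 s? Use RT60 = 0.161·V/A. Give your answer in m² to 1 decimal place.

Summing Sᵢαᵢ: 14.336 + 28.672 + 30.680 + 2.001 → A₁ = 75.689 sabins.
V = 2616.612 m³. Target absorption A₂ = 0.161 × 2616.612 / 2.10 = 200.607 sabins.
Absorption to add: 200.607 − 75.689 = 124.918 sabins.
Each m² of panel replacing the walls (painted concrete block) adds (0.71 − 0.05) = 0.66 sabins.
Panel area = 124.918 / 0.66 = 189.3 m².

189.3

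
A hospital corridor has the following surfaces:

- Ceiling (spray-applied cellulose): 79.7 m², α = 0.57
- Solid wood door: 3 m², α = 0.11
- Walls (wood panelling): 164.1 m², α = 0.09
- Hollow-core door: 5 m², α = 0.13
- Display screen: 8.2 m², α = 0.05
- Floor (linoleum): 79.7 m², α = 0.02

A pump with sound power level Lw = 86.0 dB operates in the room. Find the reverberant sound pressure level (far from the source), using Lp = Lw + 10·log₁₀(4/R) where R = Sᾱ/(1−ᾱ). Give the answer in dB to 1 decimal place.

Σ(Sᵢαᵢ) = 79.7×0.57 + 3×0.11 + 164.1×0.09 + 5×0.13 + 8.2×0.05 + 79.7×0.02 = 63.182; total area S = 339.7 m².
ᾱ = 0.1860, so room constant R = A/(1−ᾱ) = 77.619 m².
Lp = 86.0 + 10·log₁₀(4/77.619) = 86.0 + (-12.88) = 73.1 dB.

73.1 dB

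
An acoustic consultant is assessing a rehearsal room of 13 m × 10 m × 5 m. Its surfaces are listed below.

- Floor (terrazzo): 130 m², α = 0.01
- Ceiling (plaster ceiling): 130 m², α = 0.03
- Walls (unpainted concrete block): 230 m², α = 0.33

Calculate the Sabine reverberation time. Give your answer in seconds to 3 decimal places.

1.290 sec

Summing Sᵢαᵢ: 1.300 + 3.900 + 75.900 → A = 81.100 sabins.
Room volume: 650 m³.
RT60 = 0.161 · V / A = 0.161 × 650 / 81.100 = 1.290 s.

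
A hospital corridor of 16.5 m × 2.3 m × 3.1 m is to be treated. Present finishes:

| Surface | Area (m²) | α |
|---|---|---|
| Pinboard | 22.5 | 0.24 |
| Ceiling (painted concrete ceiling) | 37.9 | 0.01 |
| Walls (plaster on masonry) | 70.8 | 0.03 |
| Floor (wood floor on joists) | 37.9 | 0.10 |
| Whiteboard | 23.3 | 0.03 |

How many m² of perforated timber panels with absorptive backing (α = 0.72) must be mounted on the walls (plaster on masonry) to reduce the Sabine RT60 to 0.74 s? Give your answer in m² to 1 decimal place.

Equivalent absorption area: A₁ = 22.5*0.24 + 37.9*0.01 + 70.8*0.03 + 37.9*0.10 + 23.3*0.03 = 12.392 m².
Required A₂ = 0.161·117.645/0.74 = 25.596 sabins.
ΔA needed = 25.596 − 12.392 = 13.204 sabins.
Net gain per m²: Δα = 0.72 − 0.03 = 0.69.
Panel area = 13.204 / 0.69 = 19.1 m².

19.1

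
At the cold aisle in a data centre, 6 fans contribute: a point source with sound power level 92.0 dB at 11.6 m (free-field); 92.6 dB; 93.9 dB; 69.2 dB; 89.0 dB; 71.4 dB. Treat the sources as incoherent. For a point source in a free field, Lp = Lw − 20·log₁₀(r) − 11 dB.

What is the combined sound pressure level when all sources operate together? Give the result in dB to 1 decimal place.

Source at 11.6 m: Lp = 92.0 − 20·log₁₀(11.6) − 11 = 59.7 dB.
Converting to relative power and adding: 10^(59.7/10) + 10^(92.6/10) + 10^(93.9/10) + 10^(69.2/10) + 10^(89.0/10) + 10^(71.4/10) = 5.092e+09.
Back to dB: 10·log₁₀ Σ = 97.1 dB.

97.1 dB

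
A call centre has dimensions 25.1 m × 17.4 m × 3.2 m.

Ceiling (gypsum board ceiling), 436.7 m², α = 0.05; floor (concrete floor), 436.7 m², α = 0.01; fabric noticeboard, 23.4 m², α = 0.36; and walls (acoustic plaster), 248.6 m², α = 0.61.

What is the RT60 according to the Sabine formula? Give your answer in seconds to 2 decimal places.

1.21 s

Equivalent absorption area: A = 436.7×0.05 + 436.7×0.01 + 23.4×0.36 + 248.6×0.61 = 186.272 m².
Volume V = 25.1 × 17.4 × 3.2 = 1397.568 m³.
RT60 = 0.161 · V / A = 0.161 × 1397.568 / 186.272 = 1.21 s.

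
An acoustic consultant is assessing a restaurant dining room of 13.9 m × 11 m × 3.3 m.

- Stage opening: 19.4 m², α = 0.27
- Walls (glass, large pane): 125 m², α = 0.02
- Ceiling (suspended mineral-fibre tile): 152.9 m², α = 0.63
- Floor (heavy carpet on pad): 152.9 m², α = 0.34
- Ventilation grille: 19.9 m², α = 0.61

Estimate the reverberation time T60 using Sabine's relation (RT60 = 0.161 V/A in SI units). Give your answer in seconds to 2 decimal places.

Summing Sᵢαᵢ: 5.238 + 2.500 + 96.327 + 51.986 + 12.139 → A = 168.190 sabins.
Volume V = 13.9 × 11 × 3.3 = 504.57 m³.
Sabine: RT60 = 0.161 × 504.57 / 168.190 = 0.48 s.

0.48 s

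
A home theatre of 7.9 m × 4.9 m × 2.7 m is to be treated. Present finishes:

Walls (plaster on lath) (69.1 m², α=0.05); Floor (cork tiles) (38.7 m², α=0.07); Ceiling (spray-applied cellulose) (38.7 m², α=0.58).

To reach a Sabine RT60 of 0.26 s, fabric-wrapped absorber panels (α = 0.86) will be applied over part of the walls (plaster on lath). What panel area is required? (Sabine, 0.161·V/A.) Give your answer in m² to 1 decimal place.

Total absorption A₁ = 69.1·0.05 + 38.7·0.07 + 38.7·0.58
  = 3.455 + 2.709 + 22.446 = 28.610 m² sabins.
Required A₂ = 0.161·104.517/0.26 = 64.720 sabins.
Absorption to add: 64.720 − 28.610 = 36.110 sabins.
Net gain per m²: Δα = 0.86 − 0.05 = 0.81.
Area = ΔA/Δα = 36.110/0.81 = 44.6 m².

44.6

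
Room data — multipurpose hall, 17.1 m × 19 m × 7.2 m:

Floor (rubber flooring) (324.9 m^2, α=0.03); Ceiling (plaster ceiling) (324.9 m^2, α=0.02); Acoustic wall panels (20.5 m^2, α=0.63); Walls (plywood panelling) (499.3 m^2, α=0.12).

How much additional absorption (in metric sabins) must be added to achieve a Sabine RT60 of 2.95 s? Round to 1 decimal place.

38.6 sabins

Total absorption A₁ = 324.9×0.03 + 324.9×0.02 + 20.5×0.63 + 499.3×0.12
  = 9.747 + 6.498 + 12.915 + 59.916 = 89.076 m^2 sabins.
For T = 2.95 s, need A₂ = 0.161·V/T = 0.161·2339.28/2.95 = 127.669 sabins.
Shortfall: 127.669 − 89.076 = 38.6 sabins.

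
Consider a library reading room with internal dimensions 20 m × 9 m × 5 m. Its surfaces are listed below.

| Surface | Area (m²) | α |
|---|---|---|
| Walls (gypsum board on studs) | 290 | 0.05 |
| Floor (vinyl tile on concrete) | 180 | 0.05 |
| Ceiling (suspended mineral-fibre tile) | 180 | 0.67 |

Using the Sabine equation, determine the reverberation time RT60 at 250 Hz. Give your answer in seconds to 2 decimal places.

1.01 s

Total absorption A = 290×0.05 + 180×0.05 + 180×0.67
  = 14.500 + 9.000 + 120.600 = 144.100 m² sabins.
V = 20·9·5 = 900 m³.
Sabine: RT60 = 0.161 × 900 / 144.100 = 1.01 s.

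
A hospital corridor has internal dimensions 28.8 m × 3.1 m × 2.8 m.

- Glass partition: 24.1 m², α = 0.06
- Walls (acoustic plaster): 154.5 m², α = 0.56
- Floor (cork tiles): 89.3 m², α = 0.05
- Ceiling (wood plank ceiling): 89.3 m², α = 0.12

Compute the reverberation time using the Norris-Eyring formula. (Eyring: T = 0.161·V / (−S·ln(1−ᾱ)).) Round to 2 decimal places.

0.33 s

S = Σ Sᵢ = 357.2 m².
Σ(Sᵢαᵢ) = 24.1×0.06 + 154.5×0.56 + 89.3×0.05 + 89.3×0.12 = 103.147.
ᾱ = 103.147 / 357.2 = 0.2888.
−S·ln(1−ᾱ) = −357.2 × ln(1 − 0.2888) = 121.734.
V = 28.8 × 3.1 × 2.8 = 249.984 m³.
RT60 = 0.161 × 249.984 / 121.734 = 0.33 s.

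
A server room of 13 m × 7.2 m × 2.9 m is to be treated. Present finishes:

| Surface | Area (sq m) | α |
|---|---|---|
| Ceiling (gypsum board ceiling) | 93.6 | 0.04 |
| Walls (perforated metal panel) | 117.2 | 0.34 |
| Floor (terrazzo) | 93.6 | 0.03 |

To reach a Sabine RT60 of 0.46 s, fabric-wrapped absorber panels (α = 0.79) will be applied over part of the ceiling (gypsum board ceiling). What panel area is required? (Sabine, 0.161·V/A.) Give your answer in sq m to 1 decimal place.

Summing Sᵢαᵢ: 3.744 + 39.848 + 2.808 → A₁ = 46.400 sabins.
Required A₂ = 0.161·271.44/0.46 = 95.004 sabins.
ΔA needed = 95.004 − 46.400 = 48.604 sabins.
Net gain per sq m: Δα = 0.79 − 0.04 = 0.75.
Panel area = 48.604 / 0.75 = 64.8 sq m.

64.8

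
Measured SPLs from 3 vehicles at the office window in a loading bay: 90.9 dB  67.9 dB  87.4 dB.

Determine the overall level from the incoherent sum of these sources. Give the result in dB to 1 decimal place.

92.5 dB

Sum in the linear (power) domain: Σ 10^(Lᵢ/10) = 10^(90.9/10) + 10^(67.9/10) + 10^(87.4/10) = 1.786e+09.
L_total = 10·log₁₀(1.786e+09) = 92.5 dB.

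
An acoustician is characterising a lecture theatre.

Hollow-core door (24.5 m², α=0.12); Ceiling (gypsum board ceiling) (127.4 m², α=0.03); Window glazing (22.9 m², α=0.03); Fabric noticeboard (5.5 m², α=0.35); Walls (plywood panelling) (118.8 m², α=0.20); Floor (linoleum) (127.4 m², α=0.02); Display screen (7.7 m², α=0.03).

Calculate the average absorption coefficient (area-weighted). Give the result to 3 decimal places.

0.083

S = Σ Sᵢ = 24.5 + 127.4 + 22.9 + 5.5 + 118.8 + 127.4 + 7.7 = 434.2 m².
Σ(Sᵢαᵢ) = 24.5×0.12 + 127.4×0.03 + 22.9×0.03 + 5.5×0.35 + 118.8×0.20 + 127.4×0.02 + 7.7×0.03 = 35.913.
ᾱ = 35.913 / 434.2 = 0.083.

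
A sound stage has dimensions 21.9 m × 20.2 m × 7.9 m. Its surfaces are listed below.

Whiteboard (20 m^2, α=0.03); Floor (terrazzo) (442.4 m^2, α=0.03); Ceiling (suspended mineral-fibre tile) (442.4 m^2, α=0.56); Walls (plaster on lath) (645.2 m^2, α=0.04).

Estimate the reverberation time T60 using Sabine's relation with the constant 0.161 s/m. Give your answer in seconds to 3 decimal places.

1.958 sec

Total absorption A = 20*0.03 + 442.4*0.03 + 442.4*0.56 + 645.2*0.04
  = 0.600 + 13.272 + 247.744 + 25.808 = 287.424 m^2 sabins.
Volume V = 21.9 × 20.2 × 7.9 = 3494.802 m³.
RT60 = 0.161 · V / A = 0.161 × 3494.802 / 287.424 = 1.958 s.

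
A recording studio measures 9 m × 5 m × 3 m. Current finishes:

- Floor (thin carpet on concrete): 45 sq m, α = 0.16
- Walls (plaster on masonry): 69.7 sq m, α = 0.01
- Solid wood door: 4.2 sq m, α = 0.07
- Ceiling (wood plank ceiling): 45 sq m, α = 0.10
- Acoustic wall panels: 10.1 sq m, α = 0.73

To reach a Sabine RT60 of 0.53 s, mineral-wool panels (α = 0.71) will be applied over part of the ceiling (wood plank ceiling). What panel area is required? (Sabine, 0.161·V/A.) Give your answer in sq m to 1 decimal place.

34.3

Total absorption A₁ = 45×0.16 + 69.7×0.01 + 4.2×0.07 + 45×0.10 + 10.1×0.73
  = 7.200 + 0.697 + 0.294 + 4.500 + 7.373 = 20.064 sq m sabins.
Required A₂ = 0.161·135/0.53 = 41.009 sabins.
ΔA needed = 41.009 − 20.064 = 20.945 sabins.
Net gain per sq m: Δα = 0.71 − 0.10 = 0.61.
Panel area = 20.945 / 0.61 = 34.3 sq m.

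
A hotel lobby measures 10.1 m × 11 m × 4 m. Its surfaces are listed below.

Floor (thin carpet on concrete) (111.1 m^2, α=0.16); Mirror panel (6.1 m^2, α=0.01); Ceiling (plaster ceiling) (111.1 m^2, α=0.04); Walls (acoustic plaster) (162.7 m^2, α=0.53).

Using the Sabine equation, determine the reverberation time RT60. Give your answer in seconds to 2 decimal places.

A = Σ Sᵢαᵢ = 111.1*0.16 + 6.1*0.01 + 111.1*0.04 + 162.7*0.53 = 108.512 sabins.
V = 10.1·11·4 = 444.4 m³.
RT60 = 0.161 · V / A = 0.161 × 444.4 / 108.512 = 0.66 s.

0.66 s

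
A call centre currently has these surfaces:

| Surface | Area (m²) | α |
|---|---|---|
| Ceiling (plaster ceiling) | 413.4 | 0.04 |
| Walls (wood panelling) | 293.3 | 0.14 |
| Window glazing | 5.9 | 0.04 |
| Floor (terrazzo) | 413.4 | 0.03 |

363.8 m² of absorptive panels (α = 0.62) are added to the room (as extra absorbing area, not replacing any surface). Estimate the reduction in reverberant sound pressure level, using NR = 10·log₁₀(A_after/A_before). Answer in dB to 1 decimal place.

6.2 dB

Total absorption A_before = 413.4×0.04 + 293.3×0.14 + 5.9×0.04 + 413.4×0.03
  = 16.536 + 41.062 + 0.236 + 12.402 = 70.236 m² sabins.
Added absorption = 363.8 × 0.62 = 225.556 sabins.
A_after = 70.236 + 225.556 = 295.792 sabins.
Reduction = 10 log₁₀(A_after/A_before) = 10 log₁₀(4.2114) = 6.2 dB.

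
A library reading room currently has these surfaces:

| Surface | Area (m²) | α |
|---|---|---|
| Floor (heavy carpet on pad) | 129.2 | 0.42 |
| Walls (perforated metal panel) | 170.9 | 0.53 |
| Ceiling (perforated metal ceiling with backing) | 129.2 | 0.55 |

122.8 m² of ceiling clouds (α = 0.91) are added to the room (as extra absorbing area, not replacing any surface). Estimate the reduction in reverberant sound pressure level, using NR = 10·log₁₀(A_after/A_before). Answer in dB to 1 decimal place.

1.8 dB

Summing Sᵢαᵢ: 54.264 + 90.577 + 71.060 → A_before = 215.901 sabins.
Treatment contributes 122.8·0.91 = 111.748 sabins.
A_after = 215.901 + 111.748 = 327.649 sabins.
NR = 10·log₁₀(327.649/215.901) = 1.8 dB.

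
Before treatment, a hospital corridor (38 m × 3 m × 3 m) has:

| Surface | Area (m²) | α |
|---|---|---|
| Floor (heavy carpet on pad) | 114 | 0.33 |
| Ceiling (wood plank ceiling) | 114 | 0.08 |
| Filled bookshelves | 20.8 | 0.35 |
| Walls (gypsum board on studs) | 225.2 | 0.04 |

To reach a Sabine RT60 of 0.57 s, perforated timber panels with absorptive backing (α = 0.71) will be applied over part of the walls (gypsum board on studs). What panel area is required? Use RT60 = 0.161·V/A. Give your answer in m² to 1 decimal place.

Total absorption A₁ = 114*0.33 + 114*0.08 + 20.8*0.35 + 225.2*0.04
  = 37.620 + 9.120 + 7.280 + 9.008 = 63.028 m² sabins.
V = 342 m³. Target absorption A₂ = 0.161 × 342 / 0.57 = 96.600 sabins.
Absorption to add: 96.600 − 63.028 = 33.572 sabins.
Net gain per m²: Δα = 0.71 − 0.04 = 0.67.
Area = ΔA/Δα = 33.572/0.67 = 50.1 m².

50.1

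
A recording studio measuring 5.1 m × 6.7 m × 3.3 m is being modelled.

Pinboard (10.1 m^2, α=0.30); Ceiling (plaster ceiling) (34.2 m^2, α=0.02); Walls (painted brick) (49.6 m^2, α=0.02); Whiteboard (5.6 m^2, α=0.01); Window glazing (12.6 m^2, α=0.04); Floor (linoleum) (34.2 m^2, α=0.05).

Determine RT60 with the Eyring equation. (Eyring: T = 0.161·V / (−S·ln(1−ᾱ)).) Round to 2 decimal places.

S = Σ Sᵢ = 146.3 m^2.
Σ(Sᵢαᵢ) = 10.1×0.30 + 34.2×0.02 + 49.6×0.02 + 5.6×0.01 + 12.6×0.04 + 34.2×0.05 = 6.976.
ᾱ = 6.976 / 146.3 = 0.0477.
−S·ln(1−ᾱ) = −146.3 × ln(1 − 0.0477) = 7.150.
V = 5.1 × 6.7 × 3.3 = 112.761 m³.
T = 0.161·V/[−S·ln(1−ᾱ)] = 0.161·112.761/7.150 = 2.54 s.

2.54 sec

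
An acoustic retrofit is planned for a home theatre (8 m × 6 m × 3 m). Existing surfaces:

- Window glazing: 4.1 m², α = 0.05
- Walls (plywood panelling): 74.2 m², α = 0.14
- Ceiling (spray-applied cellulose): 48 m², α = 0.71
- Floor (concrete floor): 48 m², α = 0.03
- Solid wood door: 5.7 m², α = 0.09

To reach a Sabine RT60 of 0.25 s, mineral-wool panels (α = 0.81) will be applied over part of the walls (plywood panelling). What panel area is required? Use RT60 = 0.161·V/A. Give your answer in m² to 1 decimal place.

A₁ = Σ Sᵢαᵢ = 4.1*0.05 + 74.2*0.14 + 48*0.71 + 48*0.03 + 5.7*0.09 = 46.626 sabins.
V = 144 m³. Target absorption A₂ = 0.161 × 144 / 0.25 = 92.736 sabins.
ΔA needed = 92.736 − 46.626 = 46.110 sabins.
Net gain per m²: Δα = 0.81 − 0.14 = 0.67.
Area = ΔA/Δα = 46.110/0.67 = 68.8 m².

68.8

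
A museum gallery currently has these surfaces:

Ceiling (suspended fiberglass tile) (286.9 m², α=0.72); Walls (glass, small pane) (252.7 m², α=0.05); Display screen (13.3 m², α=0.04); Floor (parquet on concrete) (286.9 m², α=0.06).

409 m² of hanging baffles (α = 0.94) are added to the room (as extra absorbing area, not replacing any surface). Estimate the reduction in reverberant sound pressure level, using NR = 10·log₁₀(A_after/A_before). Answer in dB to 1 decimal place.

4.2 dB

Total absorption A_before = 286.9×0.72 + 252.7×0.05 + 13.3×0.04 + 286.9×0.06
  = 206.568 + 12.635 + 0.532 + 17.214 = 236.949 m² sabins.
Treatment contributes 409·0.94 = 384.460 sabins.
New total A_after = 621.409 sabins.
NR = 10·log₁₀(621.409/236.949) = 4.2 dB.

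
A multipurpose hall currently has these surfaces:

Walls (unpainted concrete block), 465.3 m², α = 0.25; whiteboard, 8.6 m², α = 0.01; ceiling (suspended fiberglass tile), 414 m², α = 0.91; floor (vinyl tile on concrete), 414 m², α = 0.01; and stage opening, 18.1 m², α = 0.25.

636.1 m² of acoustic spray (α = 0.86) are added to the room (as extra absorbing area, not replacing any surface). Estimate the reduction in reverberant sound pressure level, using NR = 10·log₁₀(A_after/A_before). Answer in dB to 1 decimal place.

3.2 dB

Summing Sᵢαᵢ: 116.325 + 0.086 + 376.740 + 4.140 + 4.525 → A_before = 501.816 sabins.
Treatment contributes 636.1·0.86 = 547.046 sabins.
A_after = 501.816 + 547.046 = 1048.862 sabins.
NR = 10·log₁₀(1048.862/501.816) = 3.2 dB.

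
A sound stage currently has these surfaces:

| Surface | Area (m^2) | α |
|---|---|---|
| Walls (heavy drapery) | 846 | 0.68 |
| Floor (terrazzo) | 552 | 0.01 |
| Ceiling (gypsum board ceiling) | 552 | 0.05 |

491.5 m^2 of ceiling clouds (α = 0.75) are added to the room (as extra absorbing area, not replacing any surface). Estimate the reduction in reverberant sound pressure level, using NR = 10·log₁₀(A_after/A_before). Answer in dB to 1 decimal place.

2.1 dB

Total absorption A_before = 846*0.68 + 552*0.01 + 552*0.05
  = 575.280 + 5.520 + 27.600 = 608.400 m^2 sabins.
Treatment contributes 491.5·0.75 = 368.625 sabins.
A_after = 608.400 + 368.625 = 977.025 sabins.
Reduction = 10 log₁₀(A_after/A_before) = 10 log₁₀(1.6059) = 2.1 dB.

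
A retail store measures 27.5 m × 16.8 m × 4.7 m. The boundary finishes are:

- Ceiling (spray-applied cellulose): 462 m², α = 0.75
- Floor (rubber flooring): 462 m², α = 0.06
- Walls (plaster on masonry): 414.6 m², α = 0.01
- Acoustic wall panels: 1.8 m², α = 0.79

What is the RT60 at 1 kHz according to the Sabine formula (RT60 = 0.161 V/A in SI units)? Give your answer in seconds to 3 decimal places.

0.921 s

Summing Sᵢαᵢ: 346.500 + 27.720 + 4.146 + 1.422 → A = 379.788 sabins.
Volume V = 27.5 × 16.8 × 4.7 = 2171.4 m³.
RT60 = 0.161 · V / A = 0.161 × 2171.4 / 379.788 = 0.921 s.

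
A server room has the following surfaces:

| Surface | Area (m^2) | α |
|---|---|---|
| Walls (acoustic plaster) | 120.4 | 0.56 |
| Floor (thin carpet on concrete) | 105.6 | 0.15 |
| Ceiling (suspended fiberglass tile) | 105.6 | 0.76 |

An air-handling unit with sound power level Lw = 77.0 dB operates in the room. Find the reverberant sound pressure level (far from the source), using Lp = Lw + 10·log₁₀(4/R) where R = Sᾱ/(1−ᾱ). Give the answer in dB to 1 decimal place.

A = 163.520 sabins; S = 331.6 m^2.
ᾱ = 163.520/331.6 = 0.4931; R = Sᾱ/(1−ᾱ) = 163.520/(1−0.4931) = 322.588 m^2.
Lp = 77.0 + 10·log₁₀(4/322.588) = 77.0 + (-19.07) = 57.9 dB.

57.9 dB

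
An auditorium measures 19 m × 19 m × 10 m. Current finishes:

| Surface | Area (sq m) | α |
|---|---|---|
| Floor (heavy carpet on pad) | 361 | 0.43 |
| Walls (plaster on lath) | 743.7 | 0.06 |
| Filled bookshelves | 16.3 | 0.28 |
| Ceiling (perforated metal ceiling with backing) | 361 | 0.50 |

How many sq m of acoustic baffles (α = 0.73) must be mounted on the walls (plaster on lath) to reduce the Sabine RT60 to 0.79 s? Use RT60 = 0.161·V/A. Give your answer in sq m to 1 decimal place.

Equivalent absorption area: A₁ = 361·0.43 + 743.7·0.06 + 16.3·0.28 + 361·0.50 = 384.916 sq m.
Required A₂ = 0.161·3610/0.79 = 735.709 sabins.
Absorption to add: 735.709 − 384.916 = 350.793 sabins.
Each sq m of panel replacing the walls (plaster on lath) adds (0.73 − 0.06) = 0.67 sabins.
Area = ΔA/Δα = 350.793/0.67 = 523.6 sq m.

523.6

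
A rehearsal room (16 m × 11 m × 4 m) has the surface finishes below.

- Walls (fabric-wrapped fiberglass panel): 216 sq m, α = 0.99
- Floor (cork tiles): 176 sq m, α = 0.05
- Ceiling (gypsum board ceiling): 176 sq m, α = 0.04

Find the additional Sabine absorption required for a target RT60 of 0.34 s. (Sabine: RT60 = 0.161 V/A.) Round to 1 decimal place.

Total absorption A₁ = 216*0.99 + 176*0.05 + 176*0.04
  = 213.840 + 8.800 + 7.040 = 229.680 sq m sabins.
V = 704 m³. Required absorption A₂ = 0.161 × 704 / 0.34 = 333.365 sabins.
Additional absorption ΔA = 333.365 − 229.680 = 103.7 sabins.

103.7 sabins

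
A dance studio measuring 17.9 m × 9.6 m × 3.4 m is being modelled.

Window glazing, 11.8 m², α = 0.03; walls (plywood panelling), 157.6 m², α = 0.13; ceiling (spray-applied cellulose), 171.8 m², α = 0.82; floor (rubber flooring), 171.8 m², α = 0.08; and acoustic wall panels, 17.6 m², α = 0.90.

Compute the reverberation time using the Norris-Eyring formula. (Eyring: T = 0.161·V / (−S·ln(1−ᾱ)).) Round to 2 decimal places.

0.40 s

Total surface area S = 11.8 + 157.6 + 171.8 + 171.8 + 17.6 = 530.6 m².
Absorption A = 11.8·0.03 + 157.6·0.13 + 171.8·0.82 + 171.8·0.08 + 17.6·0.90 = 191.302 sabins.
Mean coefficient ᾱ = A/S = 0.3605.
−S·ln(1−ᾱ) = −530.6 × ln(1 − 0.3605) = 237.215.
V = 17.9 × 9.6 × 3.4 = 584.256 m³.
RT60 = 0.161 × 584.256 / 237.215 = 0.40 s.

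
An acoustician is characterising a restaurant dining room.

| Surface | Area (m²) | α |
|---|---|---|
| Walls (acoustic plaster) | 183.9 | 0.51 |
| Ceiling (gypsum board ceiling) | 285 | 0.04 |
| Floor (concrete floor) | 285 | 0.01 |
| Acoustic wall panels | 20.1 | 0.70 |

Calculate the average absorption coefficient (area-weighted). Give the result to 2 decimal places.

S = Σ Sᵢ = 183.9 + 285 + 285 + 20.1 = 774.0 m².
Σ(Sᵢαᵢ) = 183.9*0.51 + 285*0.04 + 285*0.01 + 20.1*0.70 = 122.109.
ᾱ = A/S = 0.16.

0.16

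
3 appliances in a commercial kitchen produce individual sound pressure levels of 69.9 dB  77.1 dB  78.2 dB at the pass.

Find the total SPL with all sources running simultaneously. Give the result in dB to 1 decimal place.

Σ 10^(Lᵢ/10) = 1.271e+08.
L_total = 10·log₁₀(1.271e+08) = 81.0 dB.

81.0 dB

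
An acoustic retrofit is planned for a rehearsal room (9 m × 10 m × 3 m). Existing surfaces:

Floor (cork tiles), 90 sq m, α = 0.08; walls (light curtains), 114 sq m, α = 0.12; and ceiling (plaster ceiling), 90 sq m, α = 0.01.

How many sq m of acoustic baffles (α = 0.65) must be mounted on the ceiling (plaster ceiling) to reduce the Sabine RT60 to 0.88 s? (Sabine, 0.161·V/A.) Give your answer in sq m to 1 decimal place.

Summing Sᵢαᵢ: 7.200 + 13.680 + 0.900 → A₁ = 21.780 sabins.
V = 270 m³. Target absorption A₂ = 0.161 × 270 / 0.88 = 49.398 sabins.
Absorption to add: 49.398 − 21.780 = 27.618 sabins.
Each sq m of panel replacing the ceiling (plaster ceiling) adds (0.65 − 0.01) = 0.64 sabins.
Panel area = 27.618 / 0.64 = 43.2 sq m.

43.2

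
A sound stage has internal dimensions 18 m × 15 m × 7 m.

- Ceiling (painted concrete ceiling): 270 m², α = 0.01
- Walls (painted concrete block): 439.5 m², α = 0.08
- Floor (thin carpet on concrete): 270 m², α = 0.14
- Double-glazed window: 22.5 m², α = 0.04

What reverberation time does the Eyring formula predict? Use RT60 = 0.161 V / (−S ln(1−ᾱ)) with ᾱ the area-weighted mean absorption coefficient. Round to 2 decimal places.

Total surface area S = 270 + 439.5 + 270 + 22.5 = 1002.0 m².
Σ(Sᵢαᵢ) = 270·0.01 + 439.5·0.08 + 270·0.14 + 22.5·0.04 = 76.560.
Mean coefficient ᾱ = A/S = 0.0764.
Eyring denominator: −S ln(1−ᾱ) = 79.635.
V = 18 × 15 × 7 = 1890 m³.
RT60 = 0.161 × 1890 / 79.635 = 3.82 s.

3.82 s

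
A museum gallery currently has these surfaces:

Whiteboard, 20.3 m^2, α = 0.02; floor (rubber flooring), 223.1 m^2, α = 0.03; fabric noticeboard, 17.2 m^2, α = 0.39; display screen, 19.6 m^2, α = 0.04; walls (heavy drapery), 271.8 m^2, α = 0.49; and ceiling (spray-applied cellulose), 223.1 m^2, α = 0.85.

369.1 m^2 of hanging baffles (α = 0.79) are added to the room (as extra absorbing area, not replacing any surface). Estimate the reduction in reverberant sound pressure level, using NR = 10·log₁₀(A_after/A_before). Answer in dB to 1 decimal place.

2.7 dB

Total absorption A_before = 20.3*0.02 + 223.1*0.03 + 17.2*0.39 + 19.6*0.04 + 271.8*0.49 + 223.1*0.85
  = 0.406 + 6.693 + 6.708 + 0.784 + 133.182 + 189.635 = 337.408 m^2 sabins.
Treatment contributes 369.1·0.79 = 291.589 sabins.
New total A_after = 628.997 sabins.
Reduction = 10 log₁₀(A_after/A_before) = 10 log₁₀(1.8642) = 2.7 dB.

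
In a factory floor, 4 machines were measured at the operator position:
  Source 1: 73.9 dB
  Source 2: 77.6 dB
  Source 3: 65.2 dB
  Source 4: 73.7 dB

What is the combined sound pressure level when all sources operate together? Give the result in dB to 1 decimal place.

80.4 dB

Σ 10^(Lᵢ/10) = 1.088e+08.
Combined level = 10 log₁₀(1.088e+08) = 80.4 dB.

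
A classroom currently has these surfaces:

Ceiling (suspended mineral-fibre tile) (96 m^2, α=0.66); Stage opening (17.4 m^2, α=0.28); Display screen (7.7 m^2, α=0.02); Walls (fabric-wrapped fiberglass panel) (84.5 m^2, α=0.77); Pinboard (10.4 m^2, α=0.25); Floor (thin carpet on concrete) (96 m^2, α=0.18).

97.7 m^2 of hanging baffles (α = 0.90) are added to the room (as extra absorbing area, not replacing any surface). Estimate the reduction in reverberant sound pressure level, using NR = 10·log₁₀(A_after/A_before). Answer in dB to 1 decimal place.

Total absorption A_before = 96×0.66 + 17.4×0.28 + 7.7×0.02 + 84.5×0.77 + 10.4×0.25 + 96×0.18
  = 63.360 + 4.872 + 0.154 + 65.065 + 2.600 + 17.280 = 153.331 m^2 sabins.
Treatment contributes 97.7·0.90 = 87.930 sabins.
A_after = 153.331 + 87.930 = 241.261 sabins.
NR = 10·log₁₀(241.261/153.331) = 2.0 dB.

2.0 dB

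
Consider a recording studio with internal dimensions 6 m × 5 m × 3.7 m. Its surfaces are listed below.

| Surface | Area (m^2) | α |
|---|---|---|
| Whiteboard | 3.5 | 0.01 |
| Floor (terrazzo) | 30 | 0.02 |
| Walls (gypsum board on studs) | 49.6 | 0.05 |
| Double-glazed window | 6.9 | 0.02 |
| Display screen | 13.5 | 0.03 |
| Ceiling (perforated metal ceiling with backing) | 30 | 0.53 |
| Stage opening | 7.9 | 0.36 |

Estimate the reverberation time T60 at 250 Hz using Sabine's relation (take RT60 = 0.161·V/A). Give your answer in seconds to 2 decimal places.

Total absorption A = 3.5×0.01 + 30×0.02 + 49.6×0.05 + 6.9×0.02 + 13.5×0.03 + 30×0.53 + 7.9×0.36
  = 0.035 + 0.600 + 2.480 + 0.138 + 0.405 + 15.900 + 2.844 = 22.402 m^2 sabins.
Volume V = 6 × 5 × 3.7 = 111 m³.
T = 0.161 V/A = 0.161·111/22.402 = 0.80 s.

0.80 sec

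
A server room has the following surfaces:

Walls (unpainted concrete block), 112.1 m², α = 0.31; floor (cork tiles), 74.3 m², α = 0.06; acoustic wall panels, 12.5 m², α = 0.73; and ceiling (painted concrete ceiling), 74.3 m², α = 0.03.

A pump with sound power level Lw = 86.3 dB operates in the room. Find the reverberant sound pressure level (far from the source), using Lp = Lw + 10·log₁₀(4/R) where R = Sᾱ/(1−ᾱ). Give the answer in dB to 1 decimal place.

74.4 dB

Σ(Sᵢαᵢ) = 112.1·0.31 + 74.3·0.06 + 12.5·0.73 + 74.3·0.03 = 50.563; total area S = 273.2 m².
ᾱ = 50.563/273.2 = 0.1851; R = Sᾱ/(1−ᾱ) = 50.563/(1−0.1851) = 62.048 m².
Lp = 86.3 + 10·log₁₀(4/62.048) = 86.3 + (-11.91) = 74.4 dB.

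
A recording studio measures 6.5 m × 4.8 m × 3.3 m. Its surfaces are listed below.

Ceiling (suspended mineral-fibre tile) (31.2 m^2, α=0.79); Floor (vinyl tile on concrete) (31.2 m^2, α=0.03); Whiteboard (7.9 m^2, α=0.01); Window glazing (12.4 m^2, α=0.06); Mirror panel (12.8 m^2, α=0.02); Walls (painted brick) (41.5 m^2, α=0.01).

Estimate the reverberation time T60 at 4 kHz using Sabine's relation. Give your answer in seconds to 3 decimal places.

0.612 seconds

Total absorption A = 31.2*0.79 + 31.2*0.03 + 7.9*0.01 + 12.4*0.06 + 12.8*0.02 + 41.5*0.01
  = 24.648 + 0.936 + 0.079 + 0.744 + 0.256 + 0.415 = 27.078 m^2 sabins.
Volume V = 6.5 × 4.8 × 3.3 = 102.96 m³.
Sabine: RT60 = 0.161 × 102.96 / 27.078 = 0.612 s.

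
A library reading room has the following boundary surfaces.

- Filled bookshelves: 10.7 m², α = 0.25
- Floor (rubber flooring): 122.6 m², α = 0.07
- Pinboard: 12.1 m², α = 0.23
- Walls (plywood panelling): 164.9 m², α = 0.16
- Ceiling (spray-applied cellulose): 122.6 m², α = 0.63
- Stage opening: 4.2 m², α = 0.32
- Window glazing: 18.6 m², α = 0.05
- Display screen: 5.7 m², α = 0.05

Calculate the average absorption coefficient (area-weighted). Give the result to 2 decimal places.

Total surface area S = 461.4 m².
A = 10.7×0.25 + 122.6×0.07 + 12.1×0.23 + 164.9×0.16 + 122.6×0.63 + 4.2×0.32 + 18.6×0.05 + 5.7×0.05 = 120.221 sabins.
ᾱ = 120.221 / 461.4 = 0.26.

0.26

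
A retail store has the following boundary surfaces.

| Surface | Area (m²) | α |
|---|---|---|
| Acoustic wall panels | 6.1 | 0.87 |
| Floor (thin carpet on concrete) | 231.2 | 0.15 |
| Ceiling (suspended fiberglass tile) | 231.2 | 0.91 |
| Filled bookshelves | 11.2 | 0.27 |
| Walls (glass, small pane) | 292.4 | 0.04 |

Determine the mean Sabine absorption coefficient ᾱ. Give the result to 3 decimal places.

0.343

Total surface area S = 772.1 m².
Σ(Sᵢαᵢ) = 6.1·0.87 + 231.2·0.15 + 231.2·0.91 + 11.2·0.27 + 292.4·0.04 = 265.099.
ᾱ = 265.099 / 772.1 = 0.343.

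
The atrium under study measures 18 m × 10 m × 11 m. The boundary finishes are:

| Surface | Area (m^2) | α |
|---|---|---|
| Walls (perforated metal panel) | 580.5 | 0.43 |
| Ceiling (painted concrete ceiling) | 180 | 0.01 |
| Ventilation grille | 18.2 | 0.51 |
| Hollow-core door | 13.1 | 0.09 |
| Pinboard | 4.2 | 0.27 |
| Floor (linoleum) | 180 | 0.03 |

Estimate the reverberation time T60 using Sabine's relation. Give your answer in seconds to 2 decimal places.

1.19 s

Total absorption A = 580.5·0.43 + 180·0.01 + 18.2·0.51 + 13.1·0.09 + 4.2·0.27 + 180·0.03
  = 249.615 + 1.800 + 9.282 + 1.179 + 1.134 + 5.400 = 268.410 m^2 sabins.
Volume V = 18 × 10 × 11 = 1980 m³.
RT60 = 0.161 · V / A = 0.161 × 1980 / 268.410 = 1.19 s.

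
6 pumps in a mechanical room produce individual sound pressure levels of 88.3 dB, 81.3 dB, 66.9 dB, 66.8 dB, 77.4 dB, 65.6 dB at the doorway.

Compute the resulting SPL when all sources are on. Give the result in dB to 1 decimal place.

Sum in the linear (power) domain: Σ 10^(Lᵢ/10) = 10^(88.3/10) + 10^(81.3/10) + 10^(66.9/10) + 10^(66.8/10) + 10^(77.4/10) + 10^(65.6/10) = 8.792e+08.
L_total = 10·log₁₀(8.792e+08) = 89.4 dB.

89.4 dB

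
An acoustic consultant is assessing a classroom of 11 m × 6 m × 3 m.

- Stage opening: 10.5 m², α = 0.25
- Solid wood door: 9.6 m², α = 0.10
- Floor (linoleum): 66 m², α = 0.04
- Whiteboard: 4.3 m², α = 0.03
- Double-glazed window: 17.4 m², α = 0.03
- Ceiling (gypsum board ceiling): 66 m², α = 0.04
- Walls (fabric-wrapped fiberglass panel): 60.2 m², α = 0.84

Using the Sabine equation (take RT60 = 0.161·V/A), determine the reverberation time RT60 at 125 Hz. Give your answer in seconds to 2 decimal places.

0.53 seconds

A = Σ Sᵢαᵢ = 10.5·0.25 + 9.6·0.10 + 66·0.04 + 4.3·0.03 + 17.4·0.03 + 66·0.04 + 60.2·0.84 = 60.084 sabins.
V = 11·6·3 = 198 m³.
Sabine: RT60 = 0.161 × 198 / 60.084 = 0.53 s.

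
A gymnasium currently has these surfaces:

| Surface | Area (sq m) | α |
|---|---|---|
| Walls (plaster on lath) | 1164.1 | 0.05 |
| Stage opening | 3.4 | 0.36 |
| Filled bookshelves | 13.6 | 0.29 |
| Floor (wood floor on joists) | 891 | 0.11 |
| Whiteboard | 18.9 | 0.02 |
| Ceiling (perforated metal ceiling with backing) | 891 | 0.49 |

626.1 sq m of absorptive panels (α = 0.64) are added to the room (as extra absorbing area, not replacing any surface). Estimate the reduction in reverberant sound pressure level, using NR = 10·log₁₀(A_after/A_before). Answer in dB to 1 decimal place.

2.2 dB

Equivalent absorption area: A_before = 1164.1·0.05 + 3.4·0.36 + 13.6·0.29 + 891·0.11 + 18.9·0.02 + 891·0.49 = 598.351 sq m.
Added absorption = 626.1 × 0.64 = 400.704 sabins.
A_after = 598.351 + 400.704 = 999.055 sabins.
Reduction = 10 log₁₀(A_after/A_before) = 10 log₁₀(1.6697) = 2.2 dB.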